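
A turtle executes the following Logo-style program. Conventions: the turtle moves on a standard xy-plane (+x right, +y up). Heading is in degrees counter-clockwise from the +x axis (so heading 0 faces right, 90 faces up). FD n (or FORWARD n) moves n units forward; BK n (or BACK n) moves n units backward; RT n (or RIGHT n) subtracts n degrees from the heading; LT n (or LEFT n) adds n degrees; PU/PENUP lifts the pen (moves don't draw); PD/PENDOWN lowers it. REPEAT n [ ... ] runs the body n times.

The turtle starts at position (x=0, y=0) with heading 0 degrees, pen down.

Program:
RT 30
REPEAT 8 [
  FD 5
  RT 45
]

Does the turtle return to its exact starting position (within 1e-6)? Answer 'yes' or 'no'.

Executing turtle program step by step:
Start: pos=(0,0), heading=0, pen down
RT 30: heading 0 -> 330
REPEAT 8 [
  -- iteration 1/8 --
  FD 5: (0,0) -> (4.33,-2.5) [heading=330, draw]
  RT 45: heading 330 -> 285
  -- iteration 2/8 --
  FD 5: (4.33,-2.5) -> (5.624,-7.33) [heading=285, draw]
  RT 45: heading 285 -> 240
  -- iteration 3/8 --
  FD 5: (5.624,-7.33) -> (3.124,-11.66) [heading=240, draw]
  RT 45: heading 240 -> 195
  -- iteration 4/8 --
  FD 5: (3.124,-11.66) -> (-1.705,-12.954) [heading=195, draw]
  RT 45: heading 195 -> 150
  -- iteration 5/8 --
  FD 5: (-1.705,-12.954) -> (-6.036,-10.454) [heading=150, draw]
  RT 45: heading 150 -> 105
  -- iteration 6/8 --
  FD 5: (-6.036,-10.454) -> (-7.33,-5.624) [heading=105, draw]
  RT 45: heading 105 -> 60
  -- iteration 7/8 --
  FD 5: (-7.33,-5.624) -> (-4.83,-1.294) [heading=60, draw]
  RT 45: heading 60 -> 15
  -- iteration 8/8 --
  FD 5: (-4.83,-1.294) -> (0,0) [heading=15, draw]
  RT 45: heading 15 -> 330
]
Final: pos=(0,0), heading=330, 8 segment(s) drawn

Start position: (0, 0)
Final position: (0, 0)
Distance = 0; < 1e-6 -> CLOSED

Answer: yes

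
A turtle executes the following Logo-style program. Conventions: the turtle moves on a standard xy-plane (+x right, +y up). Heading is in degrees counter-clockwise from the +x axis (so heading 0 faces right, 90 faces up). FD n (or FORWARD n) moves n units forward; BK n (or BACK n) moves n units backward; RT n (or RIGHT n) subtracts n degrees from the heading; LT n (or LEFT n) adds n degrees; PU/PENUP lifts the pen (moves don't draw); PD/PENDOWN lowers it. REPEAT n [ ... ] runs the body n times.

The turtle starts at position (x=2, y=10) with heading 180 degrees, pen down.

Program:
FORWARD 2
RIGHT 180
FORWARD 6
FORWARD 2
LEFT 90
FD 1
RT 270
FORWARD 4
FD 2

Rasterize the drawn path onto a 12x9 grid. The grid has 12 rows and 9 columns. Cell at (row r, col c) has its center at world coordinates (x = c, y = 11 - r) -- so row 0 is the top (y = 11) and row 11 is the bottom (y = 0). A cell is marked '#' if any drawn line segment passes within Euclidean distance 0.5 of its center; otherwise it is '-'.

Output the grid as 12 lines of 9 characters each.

Answer: --#######
#########
---------
---------
---------
---------
---------
---------
---------
---------
---------
---------

Derivation:
Segment 0: (2,10) -> (0,10)
Segment 1: (0,10) -> (6,10)
Segment 2: (6,10) -> (8,10)
Segment 3: (8,10) -> (8,11)
Segment 4: (8,11) -> (4,11)
Segment 5: (4,11) -> (2,11)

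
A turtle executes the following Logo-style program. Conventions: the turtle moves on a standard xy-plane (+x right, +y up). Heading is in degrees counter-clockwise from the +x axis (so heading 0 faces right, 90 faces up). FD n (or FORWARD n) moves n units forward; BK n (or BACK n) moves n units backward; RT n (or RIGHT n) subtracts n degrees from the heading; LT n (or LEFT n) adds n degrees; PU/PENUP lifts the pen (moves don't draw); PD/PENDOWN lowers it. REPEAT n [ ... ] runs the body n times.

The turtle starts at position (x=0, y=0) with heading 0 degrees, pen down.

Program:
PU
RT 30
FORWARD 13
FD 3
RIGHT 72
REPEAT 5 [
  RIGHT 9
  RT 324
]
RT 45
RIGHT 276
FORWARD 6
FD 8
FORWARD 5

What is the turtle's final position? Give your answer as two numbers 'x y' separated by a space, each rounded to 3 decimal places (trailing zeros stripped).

Answer: 19.728 10.07

Derivation:
Executing turtle program step by step:
Start: pos=(0,0), heading=0, pen down
PU: pen up
RT 30: heading 0 -> 330
FD 13: (0,0) -> (11.258,-6.5) [heading=330, move]
FD 3: (11.258,-6.5) -> (13.856,-8) [heading=330, move]
RT 72: heading 330 -> 258
REPEAT 5 [
  -- iteration 1/5 --
  RT 9: heading 258 -> 249
  RT 324: heading 249 -> 285
  -- iteration 2/5 --
  RT 9: heading 285 -> 276
  RT 324: heading 276 -> 312
  -- iteration 3/5 --
  RT 9: heading 312 -> 303
  RT 324: heading 303 -> 339
  -- iteration 4/5 --
  RT 9: heading 339 -> 330
  RT 324: heading 330 -> 6
  -- iteration 5/5 --
  RT 9: heading 6 -> 357
  RT 324: heading 357 -> 33
]
RT 45: heading 33 -> 348
RT 276: heading 348 -> 72
FD 6: (13.856,-8) -> (15.711,-2.294) [heading=72, move]
FD 8: (15.711,-2.294) -> (18.183,5.315) [heading=72, move]
FD 5: (18.183,5.315) -> (19.728,10.07) [heading=72, move]
Final: pos=(19.728,10.07), heading=72, 0 segment(s) drawn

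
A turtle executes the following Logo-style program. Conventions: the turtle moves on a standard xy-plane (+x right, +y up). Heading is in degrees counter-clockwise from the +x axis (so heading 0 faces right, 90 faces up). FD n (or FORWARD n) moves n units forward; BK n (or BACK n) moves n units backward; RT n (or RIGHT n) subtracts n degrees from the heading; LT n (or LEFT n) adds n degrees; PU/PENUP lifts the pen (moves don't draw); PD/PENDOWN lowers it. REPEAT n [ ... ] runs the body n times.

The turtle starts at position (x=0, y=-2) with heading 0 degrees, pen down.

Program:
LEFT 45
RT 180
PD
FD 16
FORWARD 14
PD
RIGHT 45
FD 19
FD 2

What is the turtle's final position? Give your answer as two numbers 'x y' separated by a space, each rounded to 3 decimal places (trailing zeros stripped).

Executing turtle program step by step:
Start: pos=(0,-2), heading=0, pen down
LT 45: heading 0 -> 45
RT 180: heading 45 -> 225
PD: pen down
FD 16: (0,-2) -> (-11.314,-13.314) [heading=225, draw]
FD 14: (-11.314,-13.314) -> (-21.213,-23.213) [heading=225, draw]
PD: pen down
RT 45: heading 225 -> 180
FD 19: (-21.213,-23.213) -> (-40.213,-23.213) [heading=180, draw]
FD 2: (-40.213,-23.213) -> (-42.213,-23.213) [heading=180, draw]
Final: pos=(-42.213,-23.213), heading=180, 4 segment(s) drawn

Answer: -42.213 -23.213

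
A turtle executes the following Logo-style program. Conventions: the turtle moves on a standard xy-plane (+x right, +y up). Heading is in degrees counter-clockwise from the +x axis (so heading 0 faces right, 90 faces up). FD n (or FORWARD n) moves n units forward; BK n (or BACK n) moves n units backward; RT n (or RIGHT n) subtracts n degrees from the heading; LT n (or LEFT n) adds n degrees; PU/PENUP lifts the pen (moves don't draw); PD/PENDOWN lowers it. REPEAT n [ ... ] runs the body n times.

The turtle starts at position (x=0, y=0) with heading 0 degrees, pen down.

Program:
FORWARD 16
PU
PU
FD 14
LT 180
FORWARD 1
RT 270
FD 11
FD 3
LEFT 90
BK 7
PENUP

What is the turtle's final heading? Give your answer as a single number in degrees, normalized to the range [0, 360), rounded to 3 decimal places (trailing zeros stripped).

Executing turtle program step by step:
Start: pos=(0,0), heading=0, pen down
FD 16: (0,0) -> (16,0) [heading=0, draw]
PU: pen up
PU: pen up
FD 14: (16,0) -> (30,0) [heading=0, move]
LT 180: heading 0 -> 180
FD 1: (30,0) -> (29,0) [heading=180, move]
RT 270: heading 180 -> 270
FD 11: (29,0) -> (29,-11) [heading=270, move]
FD 3: (29,-11) -> (29,-14) [heading=270, move]
LT 90: heading 270 -> 0
BK 7: (29,-14) -> (22,-14) [heading=0, move]
PU: pen up
Final: pos=(22,-14), heading=0, 1 segment(s) drawn

Answer: 0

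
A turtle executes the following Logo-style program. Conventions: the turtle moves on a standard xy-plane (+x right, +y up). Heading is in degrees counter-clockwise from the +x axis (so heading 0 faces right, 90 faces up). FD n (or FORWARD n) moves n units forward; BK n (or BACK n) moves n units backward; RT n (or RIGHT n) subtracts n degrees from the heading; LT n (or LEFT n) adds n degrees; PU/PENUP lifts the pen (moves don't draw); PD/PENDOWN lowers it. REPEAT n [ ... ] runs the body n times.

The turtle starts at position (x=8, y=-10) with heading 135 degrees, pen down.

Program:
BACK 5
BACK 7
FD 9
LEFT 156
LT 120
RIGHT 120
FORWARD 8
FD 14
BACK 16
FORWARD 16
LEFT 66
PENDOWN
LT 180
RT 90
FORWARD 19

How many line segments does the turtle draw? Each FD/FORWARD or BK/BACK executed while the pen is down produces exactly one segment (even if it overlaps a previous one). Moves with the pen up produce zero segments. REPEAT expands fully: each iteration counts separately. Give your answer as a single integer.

Answer: 8

Derivation:
Executing turtle program step by step:
Start: pos=(8,-10), heading=135, pen down
BK 5: (8,-10) -> (11.536,-13.536) [heading=135, draw]
BK 7: (11.536,-13.536) -> (16.485,-18.485) [heading=135, draw]
FD 9: (16.485,-18.485) -> (10.121,-12.121) [heading=135, draw]
LT 156: heading 135 -> 291
LT 120: heading 291 -> 51
RT 120: heading 51 -> 291
FD 8: (10.121,-12.121) -> (12.988,-19.59) [heading=291, draw]
FD 14: (12.988,-19.59) -> (18.005,-32.66) [heading=291, draw]
BK 16: (18.005,-32.66) -> (12.272,-17.723) [heading=291, draw]
FD 16: (12.272,-17.723) -> (18.005,-32.66) [heading=291, draw]
LT 66: heading 291 -> 357
PD: pen down
LT 180: heading 357 -> 177
RT 90: heading 177 -> 87
FD 19: (18.005,-32.66) -> (19,-13.686) [heading=87, draw]
Final: pos=(19,-13.686), heading=87, 8 segment(s) drawn
Segments drawn: 8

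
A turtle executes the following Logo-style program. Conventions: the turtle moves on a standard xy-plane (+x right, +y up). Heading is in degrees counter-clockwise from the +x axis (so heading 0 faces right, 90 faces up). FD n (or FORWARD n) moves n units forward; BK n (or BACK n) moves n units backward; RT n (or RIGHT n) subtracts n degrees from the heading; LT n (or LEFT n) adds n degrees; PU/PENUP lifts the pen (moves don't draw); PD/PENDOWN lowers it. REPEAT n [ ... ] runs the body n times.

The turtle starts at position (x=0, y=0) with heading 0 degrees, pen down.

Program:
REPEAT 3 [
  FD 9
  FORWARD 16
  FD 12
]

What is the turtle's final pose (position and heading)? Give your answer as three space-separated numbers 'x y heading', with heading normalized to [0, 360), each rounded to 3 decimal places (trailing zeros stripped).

Executing turtle program step by step:
Start: pos=(0,0), heading=0, pen down
REPEAT 3 [
  -- iteration 1/3 --
  FD 9: (0,0) -> (9,0) [heading=0, draw]
  FD 16: (9,0) -> (25,0) [heading=0, draw]
  FD 12: (25,0) -> (37,0) [heading=0, draw]
  -- iteration 2/3 --
  FD 9: (37,0) -> (46,0) [heading=0, draw]
  FD 16: (46,0) -> (62,0) [heading=0, draw]
  FD 12: (62,0) -> (74,0) [heading=0, draw]
  -- iteration 3/3 --
  FD 9: (74,0) -> (83,0) [heading=0, draw]
  FD 16: (83,0) -> (99,0) [heading=0, draw]
  FD 12: (99,0) -> (111,0) [heading=0, draw]
]
Final: pos=(111,0), heading=0, 9 segment(s) drawn

Answer: 111 0 0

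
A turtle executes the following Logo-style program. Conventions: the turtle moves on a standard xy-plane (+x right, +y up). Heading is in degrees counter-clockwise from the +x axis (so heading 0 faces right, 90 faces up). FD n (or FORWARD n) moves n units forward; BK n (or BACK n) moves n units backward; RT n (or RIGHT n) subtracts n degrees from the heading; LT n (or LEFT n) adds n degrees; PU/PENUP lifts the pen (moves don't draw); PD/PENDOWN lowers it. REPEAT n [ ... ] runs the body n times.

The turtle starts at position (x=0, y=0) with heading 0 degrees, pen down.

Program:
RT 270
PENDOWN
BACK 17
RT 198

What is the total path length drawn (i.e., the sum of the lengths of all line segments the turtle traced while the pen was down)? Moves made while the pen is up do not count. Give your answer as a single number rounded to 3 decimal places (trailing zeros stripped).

Executing turtle program step by step:
Start: pos=(0,0), heading=0, pen down
RT 270: heading 0 -> 90
PD: pen down
BK 17: (0,0) -> (0,-17) [heading=90, draw]
RT 198: heading 90 -> 252
Final: pos=(0,-17), heading=252, 1 segment(s) drawn

Segment lengths:
  seg 1: (0,0) -> (0,-17), length = 17
Total = 17

Answer: 17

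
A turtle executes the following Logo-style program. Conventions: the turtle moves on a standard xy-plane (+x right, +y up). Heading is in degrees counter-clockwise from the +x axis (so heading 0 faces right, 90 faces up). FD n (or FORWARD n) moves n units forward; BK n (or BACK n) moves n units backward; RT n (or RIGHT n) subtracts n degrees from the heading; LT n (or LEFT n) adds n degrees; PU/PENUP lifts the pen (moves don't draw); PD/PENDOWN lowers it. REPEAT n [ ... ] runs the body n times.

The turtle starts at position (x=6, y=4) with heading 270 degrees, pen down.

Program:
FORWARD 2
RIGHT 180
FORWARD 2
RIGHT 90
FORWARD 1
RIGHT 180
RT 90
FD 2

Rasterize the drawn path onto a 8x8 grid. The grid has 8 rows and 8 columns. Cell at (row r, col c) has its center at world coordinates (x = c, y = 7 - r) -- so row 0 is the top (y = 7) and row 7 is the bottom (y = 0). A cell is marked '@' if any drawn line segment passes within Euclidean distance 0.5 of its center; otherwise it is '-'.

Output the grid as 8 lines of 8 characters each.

Answer: --------
-------@
-------@
------@@
------@-
------@-
--------
--------

Derivation:
Segment 0: (6,4) -> (6,2)
Segment 1: (6,2) -> (6,4)
Segment 2: (6,4) -> (7,4)
Segment 3: (7,4) -> (7,6)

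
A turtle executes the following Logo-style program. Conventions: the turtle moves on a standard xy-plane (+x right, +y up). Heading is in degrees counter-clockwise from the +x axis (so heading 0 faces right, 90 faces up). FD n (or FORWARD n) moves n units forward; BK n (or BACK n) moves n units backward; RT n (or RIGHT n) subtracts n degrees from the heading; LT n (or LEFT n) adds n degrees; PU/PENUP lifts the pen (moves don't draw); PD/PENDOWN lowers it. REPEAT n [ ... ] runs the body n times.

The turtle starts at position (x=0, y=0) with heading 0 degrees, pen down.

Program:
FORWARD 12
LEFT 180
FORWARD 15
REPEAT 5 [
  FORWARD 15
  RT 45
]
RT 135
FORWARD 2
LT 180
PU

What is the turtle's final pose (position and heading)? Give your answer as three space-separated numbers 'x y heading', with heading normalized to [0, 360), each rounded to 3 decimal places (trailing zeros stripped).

Executing turtle program step by step:
Start: pos=(0,0), heading=0, pen down
FD 12: (0,0) -> (12,0) [heading=0, draw]
LT 180: heading 0 -> 180
FD 15: (12,0) -> (-3,0) [heading=180, draw]
REPEAT 5 [
  -- iteration 1/5 --
  FD 15: (-3,0) -> (-18,0) [heading=180, draw]
  RT 45: heading 180 -> 135
  -- iteration 2/5 --
  FD 15: (-18,0) -> (-28.607,10.607) [heading=135, draw]
  RT 45: heading 135 -> 90
  -- iteration 3/5 --
  FD 15: (-28.607,10.607) -> (-28.607,25.607) [heading=90, draw]
  RT 45: heading 90 -> 45
  -- iteration 4/5 --
  FD 15: (-28.607,25.607) -> (-18,36.213) [heading=45, draw]
  RT 45: heading 45 -> 0
  -- iteration 5/5 --
  FD 15: (-18,36.213) -> (-3,36.213) [heading=0, draw]
  RT 45: heading 0 -> 315
]
RT 135: heading 315 -> 180
FD 2: (-3,36.213) -> (-5,36.213) [heading=180, draw]
LT 180: heading 180 -> 0
PU: pen up
Final: pos=(-5,36.213), heading=0, 8 segment(s) drawn

Answer: -5 36.213 0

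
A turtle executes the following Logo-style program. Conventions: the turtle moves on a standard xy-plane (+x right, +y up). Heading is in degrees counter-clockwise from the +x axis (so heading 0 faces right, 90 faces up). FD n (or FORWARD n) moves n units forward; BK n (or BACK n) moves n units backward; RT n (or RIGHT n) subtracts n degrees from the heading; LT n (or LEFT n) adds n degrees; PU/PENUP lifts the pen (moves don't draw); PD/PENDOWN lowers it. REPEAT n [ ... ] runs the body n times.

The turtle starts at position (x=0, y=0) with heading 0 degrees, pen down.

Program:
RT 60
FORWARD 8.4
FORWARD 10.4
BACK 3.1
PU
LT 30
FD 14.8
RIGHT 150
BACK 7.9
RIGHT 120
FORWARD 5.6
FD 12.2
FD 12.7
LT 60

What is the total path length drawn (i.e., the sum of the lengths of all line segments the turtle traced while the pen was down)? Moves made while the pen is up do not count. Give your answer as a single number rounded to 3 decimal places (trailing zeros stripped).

Executing turtle program step by step:
Start: pos=(0,0), heading=0, pen down
RT 60: heading 0 -> 300
FD 8.4: (0,0) -> (4.2,-7.275) [heading=300, draw]
FD 10.4: (4.2,-7.275) -> (9.4,-16.281) [heading=300, draw]
BK 3.1: (9.4,-16.281) -> (7.85,-13.597) [heading=300, draw]
PU: pen up
LT 30: heading 300 -> 330
FD 14.8: (7.85,-13.597) -> (20.667,-20.997) [heading=330, move]
RT 150: heading 330 -> 180
BK 7.9: (20.667,-20.997) -> (28.567,-20.997) [heading=180, move]
RT 120: heading 180 -> 60
FD 5.6: (28.567,-20.997) -> (31.367,-16.147) [heading=60, move]
FD 12.2: (31.367,-16.147) -> (37.467,-5.581) [heading=60, move]
FD 12.7: (37.467,-5.581) -> (43.817,5.417) [heading=60, move]
LT 60: heading 60 -> 120
Final: pos=(43.817,5.417), heading=120, 3 segment(s) drawn

Segment lengths:
  seg 1: (0,0) -> (4.2,-7.275), length = 8.4
  seg 2: (4.2,-7.275) -> (9.4,-16.281), length = 10.4
  seg 3: (9.4,-16.281) -> (7.85,-13.597), length = 3.1
Total = 21.9

Answer: 21.9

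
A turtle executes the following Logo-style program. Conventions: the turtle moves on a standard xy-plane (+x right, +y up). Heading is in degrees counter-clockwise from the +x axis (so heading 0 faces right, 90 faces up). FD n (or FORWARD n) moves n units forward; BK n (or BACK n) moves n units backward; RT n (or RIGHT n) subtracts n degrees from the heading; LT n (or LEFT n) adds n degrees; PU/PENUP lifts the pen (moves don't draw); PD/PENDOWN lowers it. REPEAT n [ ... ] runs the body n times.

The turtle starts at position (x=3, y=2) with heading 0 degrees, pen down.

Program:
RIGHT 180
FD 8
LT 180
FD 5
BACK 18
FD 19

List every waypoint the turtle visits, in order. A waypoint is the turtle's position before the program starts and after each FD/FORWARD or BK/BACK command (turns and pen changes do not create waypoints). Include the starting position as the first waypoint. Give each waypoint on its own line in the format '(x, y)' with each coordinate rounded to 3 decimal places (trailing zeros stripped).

Answer: (3, 2)
(-5, 2)
(0, 2)
(-18, 2)
(1, 2)

Derivation:
Executing turtle program step by step:
Start: pos=(3,2), heading=0, pen down
RT 180: heading 0 -> 180
FD 8: (3,2) -> (-5,2) [heading=180, draw]
LT 180: heading 180 -> 0
FD 5: (-5,2) -> (0,2) [heading=0, draw]
BK 18: (0,2) -> (-18,2) [heading=0, draw]
FD 19: (-18,2) -> (1,2) [heading=0, draw]
Final: pos=(1,2), heading=0, 4 segment(s) drawn
Waypoints (5 total):
(3, 2)
(-5, 2)
(0, 2)
(-18, 2)
(1, 2)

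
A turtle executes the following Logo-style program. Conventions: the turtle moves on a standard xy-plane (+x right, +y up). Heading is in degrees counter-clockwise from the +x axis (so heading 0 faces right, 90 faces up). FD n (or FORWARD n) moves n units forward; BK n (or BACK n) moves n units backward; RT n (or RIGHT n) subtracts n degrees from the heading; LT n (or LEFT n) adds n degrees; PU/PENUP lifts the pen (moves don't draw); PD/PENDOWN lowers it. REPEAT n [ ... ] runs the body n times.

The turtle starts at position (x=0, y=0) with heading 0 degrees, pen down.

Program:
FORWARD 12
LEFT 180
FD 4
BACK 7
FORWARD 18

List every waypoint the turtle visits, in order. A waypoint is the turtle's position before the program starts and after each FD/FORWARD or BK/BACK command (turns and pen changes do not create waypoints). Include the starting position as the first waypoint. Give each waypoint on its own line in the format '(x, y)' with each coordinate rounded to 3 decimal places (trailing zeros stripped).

Executing turtle program step by step:
Start: pos=(0,0), heading=0, pen down
FD 12: (0,0) -> (12,0) [heading=0, draw]
LT 180: heading 0 -> 180
FD 4: (12,0) -> (8,0) [heading=180, draw]
BK 7: (8,0) -> (15,0) [heading=180, draw]
FD 18: (15,0) -> (-3,0) [heading=180, draw]
Final: pos=(-3,0), heading=180, 4 segment(s) drawn
Waypoints (5 total):
(0, 0)
(12, 0)
(8, 0)
(15, 0)
(-3, 0)

Answer: (0, 0)
(12, 0)
(8, 0)
(15, 0)
(-3, 0)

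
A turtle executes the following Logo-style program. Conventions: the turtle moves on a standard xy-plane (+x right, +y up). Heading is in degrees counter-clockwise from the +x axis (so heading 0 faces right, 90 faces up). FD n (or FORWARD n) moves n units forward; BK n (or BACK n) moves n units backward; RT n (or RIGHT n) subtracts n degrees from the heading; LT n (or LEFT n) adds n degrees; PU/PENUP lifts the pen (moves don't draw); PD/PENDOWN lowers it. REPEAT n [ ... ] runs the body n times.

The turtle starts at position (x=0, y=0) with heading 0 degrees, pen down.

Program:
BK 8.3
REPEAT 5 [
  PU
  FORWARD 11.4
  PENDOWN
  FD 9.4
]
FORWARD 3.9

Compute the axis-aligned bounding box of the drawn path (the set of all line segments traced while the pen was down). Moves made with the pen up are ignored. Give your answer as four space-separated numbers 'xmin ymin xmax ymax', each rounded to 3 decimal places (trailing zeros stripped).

Answer: -8.3 0 99.6 0

Derivation:
Executing turtle program step by step:
Start: pos=(0,0), heading=0, pen down
BK 8.3: (0,0) -> (-8.3,0) [heading=0, draw]
REPEAT 5 [
  -- iteration 1/5 --
  PU: pen up
  FD 11.4: (-8.3,0) -> (3.1,0) [heading=0, move]
  PD: pen down
  FD 9.4: (3.1,0) -> (12.5,0) [heading=0, draw]
  -- iteration 2/5 --
  PU: pen up
  FD 11.4: (12.5,0) -> (23.9,0) [heading=0, move]
  PD: pen down
  FD 9.4: (23.9,0) -> (33.3,0) [heading=0, draw]
  -- iteration 3/5 --
  PU: pen up
  FD 11.4: (33.3,0) -> (44.7,0) [heading=0, move]
  PD: pen down
  FD 9.4: (44.7,0) -> (54.1,0) [heading=0, draw]
  -- iteration 4/5 --
  PU: pen up
  FD 11.4: (54.1,0) -> (65.5,0) [heading=0, move]
  PD: pen down
  FD 9.4: (65.5,0) -> (74.9,0) [heading=0, draw]
  -- iteration 5/5 --
  PU: pen up
  FD 11.4: (74.9,0) -> (86.3,0) [heading=0, move]
  PD: pen down
  FD 9.4: (86.3,0) -> (95.7,0) [heading=0, draw]
]
FD 3.9: (95.7,0) -> (99.6,0) [heading=0, draw]
Final: pos=(99.6,0), heading=0, 7 segment(s) drawn

Segment endpoints: x in {-8.3, 0, 3.1, 12.5, 23.9, 33.3, 44.7, 54.1, 65.5, 74.9, 86.3, 95.7, 99.6}, y in {0}
xmin=-8.3, ymin=0, xmax=99.6, ymax=0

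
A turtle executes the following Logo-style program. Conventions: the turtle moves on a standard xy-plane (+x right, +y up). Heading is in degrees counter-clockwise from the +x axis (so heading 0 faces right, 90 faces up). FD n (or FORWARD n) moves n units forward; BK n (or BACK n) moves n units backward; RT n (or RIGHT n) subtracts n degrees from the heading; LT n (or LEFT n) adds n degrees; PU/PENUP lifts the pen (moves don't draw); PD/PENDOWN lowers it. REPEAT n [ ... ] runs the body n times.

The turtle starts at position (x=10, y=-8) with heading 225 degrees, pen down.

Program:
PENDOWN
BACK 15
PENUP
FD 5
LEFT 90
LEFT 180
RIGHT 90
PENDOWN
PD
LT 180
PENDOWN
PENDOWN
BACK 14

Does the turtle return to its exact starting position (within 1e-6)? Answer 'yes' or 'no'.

Executing turtle program step by step:
Start: pos=(10,-8), heading=225, pen down
PD: pen down
BK 15: (10,-8) -> (20.607,2.607) [heading=225, draw]
PU: pen up
FD 5: (20.607,2.607) -> (17.071,-0.929) [heading=225, move]
LT 90: heading 225 -> 315
LT 180: heading 315 -> 135
RT 90: heading 135 -> 45
PD: pen down
PD: pen down
LT 180: heading 45 -> 225
PD: pen down
PD: pen down
BK 14: (17.071,-0.929) -> (26.971,8.971) [heading=225, draw]
Final: pos=(26.971,8.971), heading=225, 2 segment(s) drawn

Start position: (10, -8)
Final position: (26.971, 8.971)
Distance = 24; >= 1e-6 -> NOT closed

Answer: no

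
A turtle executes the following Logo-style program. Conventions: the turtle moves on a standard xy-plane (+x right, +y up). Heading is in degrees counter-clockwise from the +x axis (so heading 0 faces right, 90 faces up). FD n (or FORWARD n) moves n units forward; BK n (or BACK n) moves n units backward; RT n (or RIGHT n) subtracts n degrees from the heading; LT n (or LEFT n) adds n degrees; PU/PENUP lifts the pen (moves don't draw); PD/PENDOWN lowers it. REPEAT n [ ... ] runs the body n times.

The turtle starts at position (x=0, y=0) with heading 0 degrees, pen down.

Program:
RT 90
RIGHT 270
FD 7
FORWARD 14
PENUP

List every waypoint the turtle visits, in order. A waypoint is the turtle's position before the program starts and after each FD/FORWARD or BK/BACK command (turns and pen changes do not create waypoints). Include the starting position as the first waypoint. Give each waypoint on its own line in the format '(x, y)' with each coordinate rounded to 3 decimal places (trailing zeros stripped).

Answer: (0, 0)
(7, 0)
(21, 0)

Derivation:
Executing turtle program step by step:
Start: pos=(0,0), heading=0, pen down
RT 90: heading 0 -> 270
RT 270: heading 270 -> 0
FD 7: (0,0) -> (7,0) [heading=0, draw]
FD 14: (7,0) -> (21,0) [heading=0, draw]
PU: pen up
Final: pos=(21,0), heading=0, 2 segment(s) drawn
Waypoints (3 total):
(0, 0)
(7, 0)
(21, 0)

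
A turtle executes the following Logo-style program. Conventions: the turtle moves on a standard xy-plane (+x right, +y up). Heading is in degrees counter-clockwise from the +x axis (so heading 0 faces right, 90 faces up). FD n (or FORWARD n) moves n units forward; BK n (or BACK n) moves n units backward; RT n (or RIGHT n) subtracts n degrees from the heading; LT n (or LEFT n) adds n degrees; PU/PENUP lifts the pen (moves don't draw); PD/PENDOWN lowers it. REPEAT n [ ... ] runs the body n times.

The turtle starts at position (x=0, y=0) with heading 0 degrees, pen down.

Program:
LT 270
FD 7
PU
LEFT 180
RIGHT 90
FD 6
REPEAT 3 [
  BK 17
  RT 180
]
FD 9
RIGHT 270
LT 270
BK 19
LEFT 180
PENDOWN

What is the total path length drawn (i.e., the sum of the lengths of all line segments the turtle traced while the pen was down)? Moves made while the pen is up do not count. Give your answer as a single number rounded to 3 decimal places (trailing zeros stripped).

Answer: 7

Derivation:
Executing turtle program step by step:
Start: pos=(0,0), heading=0, pen down
LT 270: heading 0 -> 270
FD 7: (0,0) -> (0,-7) [heading=270, draw]
PU: pen up
LT 180: heading 270 -> 90
RT 90: heading 90 -> 0
FD 6: (0,-7) -> (6,-7) [heading=0, move]
REPEAT 3 [
  -- iteration 1/3 --
  BK 17: (6,-7) -> (-11,-7) [heading=0, move]
  RT 180: heading 0 -> 180
  -- iteration 2/3 --
  BK 17: (-11,-7) -> (6,-7) [heading=180, move]
  RT 180: heading 180 -> 0
  -- iteration 3/3 --
  BK 17: (6,-7) -> (-11,-7) [heading=0, move]
  RT 180: heading 0 -> 180
]
FD 9: (-11,-7) -> (-20,-7) [heading=180, move]
RT 270: heading 180 -> 270
LT 270: heading 270 -> 180
BK 19: (-20,-7) -> (-1,-7) [heading=180, move]
LT 180: heading 180 -> 0
PD: pen down
Final: pos=(-1,-7), heading=0, 1 segment(s) drawn

Segment lengths:
  seg 1: (0,0) -> (0,-7), length = 7
Total = 7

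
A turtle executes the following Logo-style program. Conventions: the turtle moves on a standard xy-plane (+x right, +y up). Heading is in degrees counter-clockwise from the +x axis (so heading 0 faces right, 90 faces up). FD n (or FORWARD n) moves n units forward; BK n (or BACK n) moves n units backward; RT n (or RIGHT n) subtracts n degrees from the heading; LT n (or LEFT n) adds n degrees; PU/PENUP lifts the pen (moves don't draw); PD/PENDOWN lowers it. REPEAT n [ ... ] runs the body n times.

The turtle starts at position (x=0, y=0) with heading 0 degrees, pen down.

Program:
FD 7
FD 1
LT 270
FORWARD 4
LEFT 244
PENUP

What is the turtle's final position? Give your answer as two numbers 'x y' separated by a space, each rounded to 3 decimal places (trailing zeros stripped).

Executing turtle program step by step:
Start: pos=(0,0), heading=0, pen down
FD 7: (0,0) -> (7,0) [heading=0, draw]
FD 1: (7,0) -> (8,0) [heading=0, draw]
LT 270: heading 0 -> 270
FD 4: (8,0) -> (8,-4) [heading=270, draw]
LT 244: heading 270 -> 154
PU: pen up
Final: pos=(8,-4), heading=154, 3 segment(s) drawn

Answer: 8 -4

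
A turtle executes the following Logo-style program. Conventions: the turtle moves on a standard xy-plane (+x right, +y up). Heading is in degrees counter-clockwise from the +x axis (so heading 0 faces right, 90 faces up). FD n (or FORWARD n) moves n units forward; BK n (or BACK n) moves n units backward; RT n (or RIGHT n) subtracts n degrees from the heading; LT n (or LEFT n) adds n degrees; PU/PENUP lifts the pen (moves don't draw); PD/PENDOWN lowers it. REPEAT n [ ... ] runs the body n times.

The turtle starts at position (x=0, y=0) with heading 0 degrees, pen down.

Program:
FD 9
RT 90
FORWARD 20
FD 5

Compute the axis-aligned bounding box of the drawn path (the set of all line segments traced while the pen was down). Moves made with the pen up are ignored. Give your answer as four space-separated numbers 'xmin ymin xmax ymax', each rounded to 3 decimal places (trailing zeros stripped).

Answer: 0 -25 9 0

Derivation:
Executing turtle program step by step:
Start: pos=(0,0), heading=0, pen down
FD 9: (0,0) -> (9,0) [heading=0, draw]
RT 90: heading 0 -> 270
FD 20: (9,0) -> (9,-20) [heading=270, draw]
FD 5: (9,-20) -> (9,-25) [heading=270, draw]
Final: pos=(9,-25), heading=270, 3 segment(s) drawn

Segment endpoints: x in {0, 9, 9}, y in {-25, -20, 0}
xmin=0, ymin=-25, xmax=9, ymax=0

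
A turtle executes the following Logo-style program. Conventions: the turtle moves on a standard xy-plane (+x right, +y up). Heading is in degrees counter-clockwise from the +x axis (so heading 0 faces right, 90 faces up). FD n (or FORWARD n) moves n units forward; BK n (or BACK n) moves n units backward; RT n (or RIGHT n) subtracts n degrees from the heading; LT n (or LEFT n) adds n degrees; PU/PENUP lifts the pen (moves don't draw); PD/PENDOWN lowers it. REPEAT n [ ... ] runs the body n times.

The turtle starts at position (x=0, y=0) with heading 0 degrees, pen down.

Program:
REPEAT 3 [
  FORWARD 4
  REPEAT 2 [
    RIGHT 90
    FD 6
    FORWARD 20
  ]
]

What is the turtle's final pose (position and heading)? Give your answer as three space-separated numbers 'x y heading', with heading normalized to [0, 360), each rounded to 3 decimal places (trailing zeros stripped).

Executing turtle program step by step:
Start: pos=(0,0), heading=0, pen down
REPEAT 3 [
  -- iteration 1/3 --
  FD 4: (0,0) -> (4,0) [heading=0, draw]
  REPEAT 2 [
    -- iteration 1/2 --
    RT 90: heading 0 -> 270
    FD 6: (4,0) -> (4,-6) [heading=270, draw]
    FD 20: (4,-6) -> (4,-26) [heading=270, draw]
    -- iteration 2/2 --
    RT 90: heading 270 -> 180
    FD 6: (4,-26) -> (-2,-26) [heading=180, draw]
    FD 20: (-2,-26) -> (-22,-26) [heading=180, draw]
  ]
  -- iteration 2/3 --
  FD 4: (-22,-26) -> (-26,-26) [heading=180, draw]
  REPEAT 2 [
    -- iteration 1/2 --
    RT 90: heading 180 -> 90
    FD 6: (-26,-26) -> (-26,-20) [heading=90, draw]
    FD 20: (-26,-20) -> (-26,0) [heading=90, draw]
    -- iteration 2/2 --
    RT 90: heading 90 -> 0
    FD 6: (-26,0) -> (-20,0) [heading=0, draw]
    FD 20: (-20,0) -> (0,0) [heading=0, draw]
  ]
  -- iteration 3/3 --
  FD 4: (0,0) -> (4,0) [heading=0, draw]
  REPEAT 2 [
    -- iteration 1/2 --
    RT 90: heading 0 -> 270
    FD 6: (4,0) -> (4,-6) [heading=270, draw]
    FD 20: (4,-6) -> (4,-26) [heading=270, draw]
    -- iteration 2/2 --
    RT 90: heading 270 -> 180
    FD 6: (4,-26) -> (-2,-26) [heading=180, draw]
    FD 20: (-2,-26) -> (-22,-26) [heading=180, draw]
  ]
]
Final: pos=(-22,-26), heading=180, 15 segment(s) drawn

Answer: -22 -26 180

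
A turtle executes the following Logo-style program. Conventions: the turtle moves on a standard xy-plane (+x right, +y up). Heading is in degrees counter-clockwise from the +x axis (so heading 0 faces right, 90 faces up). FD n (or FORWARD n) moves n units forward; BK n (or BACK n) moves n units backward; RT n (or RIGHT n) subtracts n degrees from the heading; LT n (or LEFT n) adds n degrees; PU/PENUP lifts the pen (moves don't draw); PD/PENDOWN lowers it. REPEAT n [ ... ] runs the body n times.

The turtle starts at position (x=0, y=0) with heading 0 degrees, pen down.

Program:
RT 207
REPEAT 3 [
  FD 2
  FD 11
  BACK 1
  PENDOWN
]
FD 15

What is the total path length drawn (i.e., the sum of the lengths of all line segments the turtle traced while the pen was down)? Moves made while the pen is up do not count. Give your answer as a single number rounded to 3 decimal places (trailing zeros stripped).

Executing turtle program step by step:
Start: pos=(0,0), heading=0, pen down
RT 207: heading 0 -> 153
REPEAT 3 [
  -- iteration 1/3 --
  FD 2: (0,0) -> (-1.782,0.908) [heading=153, draw]
  FD 11: (-1.782,0.908) -> (-11.583,5.902) [heading=153, draw]
  BK 1: (-11.583,5.902) -> (-10.692,5.448) [heading=153, draw]
  PD: pen down
  -- iteration 2/3 --
  FD 2: (-10.692,5.448) -> (-12.474,6.356) [heading=153, draw]
  FD 11: (-12.474,6.356) -> (-22.275,11.35) [heading=153, draw]
  BK 1: (-22.275,11.35) -> (-21.384,10.896) [heading=153, draw]
  PD: pen down
  -- iteration 3/3 --
  FD 2: (-21.384,10.896) -> (-23.166,11.804) [heading=153, draw]
  FD 11: (-23.166,11.804) -> (-32.967,16.798) [heading=153, draw]
  BK 1: (-32.967,16.798) -> (-32.076,16.344) [heading=153, draw]
  PD: pen down
]
FD 15: (-32.076,16.344) -> (-45.441,23.154) [heading=153, draw]
Final: pos=(-45.441,23.154), heading=153, 10 segment(s) drawn

Segment lengths:
  seg 1: (0,0) -> (-1.782,0.908), length = 2
  seg 2: (-1.782,0.908) -> (-11.583,5.902), length = 11
  seg 3: (-11.583,5.902) -> (-10.692,5.448), length = 1
  seg 4: (-10.692,5.448) -> (-12.474,6.356), length = 2
  seg 5: (-12.474,6.356) -> (-22.275,11.35), length = 11
  seg 6: (-22.275,11.35) -> (-21.384,10.896), length = 1
  seg 7: (-21.384,10.896) -> (-23.166,11.804), length = 2
  seg 8: (-23.166,11.804) -> (-32.967,16.798), length = 11
  seg 9: (-32.967,16.798) -> (-32.076,16.344), length = 1
  seg 10: (-32.076,16.344) -> (-45.441,23.154), length = 15
Total = 57

Answer: 57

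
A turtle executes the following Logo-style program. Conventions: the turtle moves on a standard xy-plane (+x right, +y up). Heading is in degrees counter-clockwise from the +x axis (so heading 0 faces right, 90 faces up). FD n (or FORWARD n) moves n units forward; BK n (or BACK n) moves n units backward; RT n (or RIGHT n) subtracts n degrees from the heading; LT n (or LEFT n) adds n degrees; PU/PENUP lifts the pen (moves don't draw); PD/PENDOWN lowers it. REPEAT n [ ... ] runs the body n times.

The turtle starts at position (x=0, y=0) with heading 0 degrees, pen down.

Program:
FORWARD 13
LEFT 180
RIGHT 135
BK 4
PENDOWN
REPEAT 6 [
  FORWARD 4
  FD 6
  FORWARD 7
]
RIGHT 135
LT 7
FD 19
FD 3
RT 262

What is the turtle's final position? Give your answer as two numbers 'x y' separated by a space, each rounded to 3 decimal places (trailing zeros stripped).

Answer: 84.978 47.46

Derivation:
Executing turtle program step by step:
Start: pos=(0,0), heading=0, pen down
FD 13: (0,0) -> (13,0) [heading=0, draw]
LT 180: heading 0 -> 180
RT 135: heading 180 -> 45
BK 4: (13,0) -> (10.172,-2.828) [heading=45, draw]
PD: pen down
REPEAT 6 [
  -- iteration 1/6 --
  FD 4: (10.172,-2.828) -> (13,0) [heading=45, draw]
  FD 6: (13,0) -> (17.243,4.243) [heading=45, draw]
  FD 7: (17.243,4.243) -> (22.192,9.192) [heading=45, draw]
  -- iteration 2/6 --
  FD 4: (22.192,9.192) -> (25.021,12.021) [heading=45, draw]
  FD 6: (25.021,12.021) -> (29.263,16.263) [heading=45, draw]
  FD 7: (29.263,16.263) -> (34.213,21.213) [heading=45, draw]
  -- iteration 3/6 --
  FD 4: (34.213,21.213) -> (37.042,24.042) [heading=45, draw]
  FD 6: (37.042,24.042) -> (41.284,28.284) [heading=45, draw]
  FD 7: (41.284,28.284) -> (46.234,33.234) [heading=45, draw]
  -- iteration 4/6 --
  FD 4: (46.234,33.234) -> (49.062,36.062) [heading=45, draw]
  FD 6: (49.062,36.062) -> (53.305,40.305) [heading=45, draw]
  FD 7: (53.305,40.305) -> (58.255,45.255) [heading=45, draw]
  -- iteration 5/6 --
  FD 4: (58.255,45.255) -> (61.083,48.083) [heading=45, draw]
  FD 6: (61.083,48.083) -> (65.326,52.326) [heading=45, draw]
  FD 7: (65.326,52.326) -> (70.276,57.276) [heading=45, draw]
  -- iteration 6/6 --
  FD 4: (70.276,57.276) -> (73.104,60.104) [heading=45, draw]
  FD 6: (73.104,60.104) -> (77.347,64.347) [heading=45, draw]
  FD 7: (77.347,64.347) -> (82.296,69.296) [heading=45, draw]
]
RT 135: heading 45 -> 270
LT 7: heading 270 -> 277
FD 19: (82.296,69.296) -> (84.612,50.438) [heading=277, draw]
FD 3: (84.612,50.438) -> (84.978,47.46) [heading=277, draw]
RT 262: heading 277 -> 15
Final: pos=(84.978,47.46), heading=15, 22 segment(s) drawn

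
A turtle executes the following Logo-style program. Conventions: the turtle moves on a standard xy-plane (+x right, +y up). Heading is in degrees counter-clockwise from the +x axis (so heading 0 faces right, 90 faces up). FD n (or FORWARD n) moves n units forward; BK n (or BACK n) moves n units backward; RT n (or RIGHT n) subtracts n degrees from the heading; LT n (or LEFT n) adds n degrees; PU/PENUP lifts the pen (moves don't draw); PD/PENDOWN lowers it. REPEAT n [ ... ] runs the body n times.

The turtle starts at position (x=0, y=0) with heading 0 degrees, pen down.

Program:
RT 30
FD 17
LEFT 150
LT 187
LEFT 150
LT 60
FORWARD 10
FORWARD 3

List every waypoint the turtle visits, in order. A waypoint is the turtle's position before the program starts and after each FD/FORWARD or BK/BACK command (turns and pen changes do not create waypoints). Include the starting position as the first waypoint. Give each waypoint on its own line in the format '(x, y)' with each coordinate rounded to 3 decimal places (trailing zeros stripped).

Answer: (0, 0)
(14.722, -8.5)
(5.517, -4.593)
(2.756, -3.42)

Derivation:
Executing turtle program step by step:
Start: pos=(0,0), heading=0, pen down
RT 30: heading 0 -> 330
FD 17: (0,0) -> (14.722,-8.5) [heading=330, draw]
LT 150: heading 330 -> 120
LT 187: heading 120 -> 307
LT 150: heading 307 -> 97
LT 60: heading 97 -> 157
FD 10: (14.722,-8.5) -> (5.517,-4.593) [heading=157, draw]
FD 3: (5.517,-4.593) -> (2.756,-3.42) [heading=157, draw]
Final: pos=(2.756,-3.42), heading=157, 3 segment(s) drawn
Waypoints (4 total):
(0, 0)
(14.722, -8.5)
(5.517, -4.593)
(2.756, -3.42)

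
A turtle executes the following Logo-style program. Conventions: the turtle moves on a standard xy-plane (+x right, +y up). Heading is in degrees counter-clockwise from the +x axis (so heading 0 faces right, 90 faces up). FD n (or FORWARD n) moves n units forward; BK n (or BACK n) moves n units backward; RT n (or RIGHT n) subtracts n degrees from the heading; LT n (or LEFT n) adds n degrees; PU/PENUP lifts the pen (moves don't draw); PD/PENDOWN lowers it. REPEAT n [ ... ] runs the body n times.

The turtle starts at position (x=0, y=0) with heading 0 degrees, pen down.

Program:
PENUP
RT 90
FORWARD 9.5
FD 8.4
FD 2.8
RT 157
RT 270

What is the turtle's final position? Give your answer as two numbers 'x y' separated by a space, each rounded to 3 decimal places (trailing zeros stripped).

Answer: 0 -20.7

Derivation:
Executing turtle program step by step:
Start: pos=(0,0), heading=0, pen down
PU: pen up
RT 90: heading 0 -> 270
FD 9.5: (0,0) -> (0,-9.5) [heading=270, move]
FD 8.4: (0,-9.5) -> (0,-17.9) [heading=270, move]
FD 2.8: (0,-17.9) -> (0,-20.7) [heading=270, move]
RT 157: heading 270 -> 113
RT 270: heading 113 -> 203
Final: pos=(0,-20.7), heading=203, 0 segment(s) drawn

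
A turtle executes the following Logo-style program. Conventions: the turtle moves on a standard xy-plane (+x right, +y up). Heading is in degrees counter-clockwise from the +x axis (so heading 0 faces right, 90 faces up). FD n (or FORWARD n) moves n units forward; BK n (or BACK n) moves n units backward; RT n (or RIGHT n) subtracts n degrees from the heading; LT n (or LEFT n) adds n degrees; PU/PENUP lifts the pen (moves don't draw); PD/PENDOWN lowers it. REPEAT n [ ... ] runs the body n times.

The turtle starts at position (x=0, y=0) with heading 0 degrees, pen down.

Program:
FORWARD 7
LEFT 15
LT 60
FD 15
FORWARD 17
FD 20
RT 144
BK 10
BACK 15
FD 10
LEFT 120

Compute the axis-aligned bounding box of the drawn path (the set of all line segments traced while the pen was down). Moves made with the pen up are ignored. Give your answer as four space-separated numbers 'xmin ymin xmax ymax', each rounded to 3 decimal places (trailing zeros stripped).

Answer: 0 0 20.459 73.568

Derivation:
Executing turtle program step by step:
Start: pos=(0,0), heading=0, pen down
FD 7: (0,0) -> (7,0) [heading=0, draw]
LT 15: heading 0 -> 15
LT 60: heading 15 -> 75
FD 15: (7,0) -> (10.882,14.489) [heading=75, draw]
FD 17: (10.882,14.489) -> (15.282,30.91) [heading=75, draw]
FD 20: (15.282,30.91) -> (20.459,50.228) [heading=75, draw]
RT 144: heading 75 -> 291
BK 10: (20.459,50.228) -> (16.875,59.564) [heading=291, draw]
BK 15: (16.875,59.564) -> (11.499,73.568) [heading=291, draw]
FD 10: (11.499,73.568) -> (15.083,64.232) [heading=291, draw]
LT 120: heading 291 -> 51
Final: pos=(15.083,64.232), heading=51, 7 segment(s) drawn

Segment endpoints: x in {0, 7, 10.882, 11.499, 15.083, 15.282, 16.875, 20.459}, y in {0, 14.489, 30.91, 50.228, 59.564, 64.232, 73.568}
xmin=0, ymin=0, xmax=20.459, ymax=73.568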